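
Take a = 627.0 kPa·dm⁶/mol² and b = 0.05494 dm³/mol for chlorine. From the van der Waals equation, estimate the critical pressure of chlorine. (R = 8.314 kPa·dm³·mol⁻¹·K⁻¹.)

P_c ≈ 7694 kPa

For a van der Waals gas, P_c = a/(27b²).
P_c = 627.0/(27×(0.05494)²) = 627.0/0.081497 = 7694 kPa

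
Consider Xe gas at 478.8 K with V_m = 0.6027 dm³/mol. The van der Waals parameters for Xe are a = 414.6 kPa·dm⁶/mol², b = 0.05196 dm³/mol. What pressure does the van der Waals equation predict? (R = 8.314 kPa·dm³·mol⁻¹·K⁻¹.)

P = RT/(V_m − b) − a/V_m²
RT/(V_m − b) = (8.314)(478.8)/(0.6027 − 0.05196) = 3980.7/0.55074 = 7227.9 kPa
a/V_m² = 414.6/(0.6027)² = 1141.4 kPa
P = 7227.9 − 1141.4 = 6087 kPa

P ≈ 6087 kPa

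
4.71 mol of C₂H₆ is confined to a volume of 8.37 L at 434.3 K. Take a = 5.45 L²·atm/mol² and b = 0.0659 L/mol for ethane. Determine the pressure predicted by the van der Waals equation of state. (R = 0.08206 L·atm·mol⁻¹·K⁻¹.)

P = nRT/(V − nb) − a n²/V²
nRT/(V − nb) = (4.71)(0.08206)(434.3)/(8.37 − 4.71×0.0659) = 167.86/8.0596 = 20.827 atm
a n²/V² = (5.45)(4.71)²/(8.37)² = 1.7258 atm
P = 20.827 − 1.7258 = 19.10 atm

P ≈ 19.10 atm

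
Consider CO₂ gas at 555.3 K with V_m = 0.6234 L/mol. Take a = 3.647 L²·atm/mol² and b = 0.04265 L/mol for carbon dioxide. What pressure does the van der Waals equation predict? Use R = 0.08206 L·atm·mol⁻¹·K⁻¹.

P = RT/(V_m − b) − a/V_m²
RT/(V_m − b) = (0.08206)(555.3)/(0.6234 − 0.04265) = 45.568/0.58075 = 78.464 atm
a/V_m² = 3.647/(0.6234)² = 9.3843 atm
P = 78.464 − 9.3843 = 69.08 atm

P ≈ 69.08 atm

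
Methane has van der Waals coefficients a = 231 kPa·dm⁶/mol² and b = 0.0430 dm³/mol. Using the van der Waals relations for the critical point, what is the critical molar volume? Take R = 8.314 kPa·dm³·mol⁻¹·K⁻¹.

For a van der Waals gas, V_m,c = 3b.
V_m,c = 3×0.0430 = 0.1290 dm³/mol

V_m,c ≈ 0.1290 dm³/mol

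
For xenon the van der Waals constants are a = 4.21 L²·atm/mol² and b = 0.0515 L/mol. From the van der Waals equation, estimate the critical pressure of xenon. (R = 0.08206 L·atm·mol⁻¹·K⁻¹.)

P_c ≈ 58.79 atm

For a van der Waals gas, P_c = a/(27b²).
P_c = 4.21/(27×(0.0515)²) = 4.21/0.071611 = 58.79 atm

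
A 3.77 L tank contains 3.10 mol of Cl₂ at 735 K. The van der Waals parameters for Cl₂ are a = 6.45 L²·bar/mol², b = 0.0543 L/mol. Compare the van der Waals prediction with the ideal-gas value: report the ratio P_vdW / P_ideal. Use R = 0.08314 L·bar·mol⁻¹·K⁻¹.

Ideal: P_ideal = nRT/V = (3.10)(0.08314)(735)/3.77 = 50.2479 bar
vdW: P = nRT/(V − nb) − a n²/V² = 189.434/3.60167 − 61.9845/14.2129 = 52.5962 − 4.36114 = 48.2351 bar
Ratio = 48.2351/50.2479 = 0.9599

P_vdW / P_ideal ≈ 0.9599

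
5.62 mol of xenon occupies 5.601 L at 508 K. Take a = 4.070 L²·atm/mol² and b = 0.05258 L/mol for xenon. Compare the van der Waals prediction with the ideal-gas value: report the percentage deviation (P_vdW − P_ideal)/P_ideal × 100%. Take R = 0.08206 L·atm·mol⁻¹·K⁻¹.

-4.23 %

Ideal: P_ideal = nRT/V = (5.62)(0.08206)(508)/5.601 = 41.8279 atm
vdW: P = nRT/(V − nb) − a n²/V² = 234.278/5.30550 − 128.549/31.3712 = 44.1576 − 4.09768 = 40.0599 atm
% deviation = (40.0599 − 41.8279)/41.8279 × 100% = -4.23%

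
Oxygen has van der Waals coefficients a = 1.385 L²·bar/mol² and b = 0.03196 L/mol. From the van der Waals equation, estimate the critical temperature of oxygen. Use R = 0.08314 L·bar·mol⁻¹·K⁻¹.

For a van der Waals gas, T_c = 8a/(27Rb).
T_c = 8×1.385/(27×0.08314×0.03196) = 11.080/0.071743 = 154.4 K

T_c ≈ 154.4 K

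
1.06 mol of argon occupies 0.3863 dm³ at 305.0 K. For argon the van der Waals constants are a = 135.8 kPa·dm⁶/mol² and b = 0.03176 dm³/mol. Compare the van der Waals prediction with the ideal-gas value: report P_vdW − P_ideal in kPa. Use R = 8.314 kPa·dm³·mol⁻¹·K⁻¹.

ΔP ≈ -358.2 kPa

Ideal: P_ideal = nRT/V = (1.06)(8.314)(305.0)/0.3863 = 6958.11 kPa
vdW: P = nRT/(V − nb) − a n²/V² = 2687.92/0.352634 − 152.585/0.149228 = 7622.41 − 1022.50 = 6599.91 kPa
ΔP = 6599.91 − 6958.11 = -358.2 kPa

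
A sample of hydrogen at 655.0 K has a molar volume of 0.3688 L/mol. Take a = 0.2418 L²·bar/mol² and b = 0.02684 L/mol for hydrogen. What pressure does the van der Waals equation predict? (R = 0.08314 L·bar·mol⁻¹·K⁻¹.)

P ≈ 157.5 bar

P = RT/(V_m − b) − a/V_m²
RT/(V_m − b) = (0.08314)(655.0)/(0.3688 − 0.02684) = 54.457/0.34196 = 159.25 bar
a/V_m² = 0.2418/(0.3688)² = 1.7778 bar
P = 159.25 − 1.7778 = 157.5 bar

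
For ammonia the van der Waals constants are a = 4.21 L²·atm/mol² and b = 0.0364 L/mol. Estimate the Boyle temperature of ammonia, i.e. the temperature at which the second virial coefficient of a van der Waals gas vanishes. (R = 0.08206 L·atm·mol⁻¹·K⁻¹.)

For a van der Waals gas the second virial coefficient B₂ = b − a/(RT) vanishes at T_B = a/(Rb).
T_B = 4.21/(0.08206×0.0364) = 4.21/0.0029870 = 1409 K

T_B ≈ 1409 K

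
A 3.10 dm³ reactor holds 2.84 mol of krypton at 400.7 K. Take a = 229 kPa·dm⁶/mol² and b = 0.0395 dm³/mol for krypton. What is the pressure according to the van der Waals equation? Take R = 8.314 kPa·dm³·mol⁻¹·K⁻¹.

P = nRT/(V − nb) − a n²/V²
nRT/(V − nb) = (2.84)(8.314)(400.7)/(3.10 − 2.84×0.0395) = 9461.2/2.9878 = 3166.6 kPa
a n²/V² = (229)(2.84)²/(3.10)² = 192.20 kPa
P = 3166.6 − 192.20 = 2974 kPa

P ≈ 2974 kPa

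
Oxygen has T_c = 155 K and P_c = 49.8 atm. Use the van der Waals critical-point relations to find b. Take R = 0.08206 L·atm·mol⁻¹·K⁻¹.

From T_c = 8a/(27Rb) and P_c = a/(27b²): b = R T_c/(8 P_c).
b = (0.08206)(155)/(8×49.8) = 12.719/398.40 = 0.03193 L/mol

b ≈ 0.03193 L/mol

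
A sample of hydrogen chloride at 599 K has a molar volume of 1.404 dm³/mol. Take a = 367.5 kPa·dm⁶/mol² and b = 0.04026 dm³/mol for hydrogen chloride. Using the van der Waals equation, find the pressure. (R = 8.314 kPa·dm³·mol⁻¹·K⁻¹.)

P ≈ 3465 kPa

P = RT/(V_m − b) − a/V_m²
RT/(V_m − b) = (8.314)(599)/(1.404 − 0.04026) = 4980.1/1.3637 = 3651.9 kPa
a/V_m² = 367.5/(1.404)² = 186.43 kPa
P = 3651.9 − 186.43 = 3465 kPa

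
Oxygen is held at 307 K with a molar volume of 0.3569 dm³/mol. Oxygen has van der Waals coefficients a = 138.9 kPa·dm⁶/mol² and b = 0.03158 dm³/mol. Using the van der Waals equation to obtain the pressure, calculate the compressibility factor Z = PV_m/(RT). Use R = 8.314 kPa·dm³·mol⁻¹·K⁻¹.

Z ≈ 0.9446

P = RT/(V_m − b) − a/V_m² = (8.314)(307)/(0.3569 − 0.03158) − 138.9/(0.3569)²
  = 2552.4/0.32532 − 1090.5 = 7845.8 − 1090.5 = 6755.3 kPa
Z = PV_m/(RT) = (6755.3)(0.3569)/((8.314)(307)) = 2411.0/2552.4 = 0.9446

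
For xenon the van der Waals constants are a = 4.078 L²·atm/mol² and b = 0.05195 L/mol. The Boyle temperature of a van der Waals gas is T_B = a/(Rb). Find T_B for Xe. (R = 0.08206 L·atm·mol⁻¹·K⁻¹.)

For a van der Waals gas the second virial coefficient B₂ = b − a/(RT) vanishes at T_B = a/(Rb).
T_B = 4.078/(0.08206×0.05195) = 4.078/0.0042630 = 956.6 K

T_B ≈ 956.6 K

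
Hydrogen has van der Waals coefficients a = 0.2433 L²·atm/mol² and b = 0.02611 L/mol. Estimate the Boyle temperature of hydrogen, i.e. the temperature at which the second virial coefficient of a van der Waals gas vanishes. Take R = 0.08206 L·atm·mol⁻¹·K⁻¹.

For a van der Waals gas the second virial coefficient B₂ = b − a/(RT) vanishes at T_B = a/(Rb).
T_B = 0.2433/(0.08206×0.02611) = 0.2433/0.0021426 = 113.6 K

T_B ≈ 113.6 K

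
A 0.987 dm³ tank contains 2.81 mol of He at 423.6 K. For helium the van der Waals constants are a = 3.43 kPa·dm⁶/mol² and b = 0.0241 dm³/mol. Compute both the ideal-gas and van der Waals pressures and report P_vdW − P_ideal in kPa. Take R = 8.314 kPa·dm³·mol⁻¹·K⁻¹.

Ideal: P_ideal = nRT/V = (2.81)(8.314)(423.6)/0.987 = 10026.6 kPa
vdW: P = nRT/(V − nb) − a n²/V² = 9896.29/0.919279 − 27.0836/0.974169 = 10765.3 − 27.8017 = 10737.5 kPa
ΔP = 10737.5 − 10026.6 = 711 kPa

ΔP ≈ 711 kPa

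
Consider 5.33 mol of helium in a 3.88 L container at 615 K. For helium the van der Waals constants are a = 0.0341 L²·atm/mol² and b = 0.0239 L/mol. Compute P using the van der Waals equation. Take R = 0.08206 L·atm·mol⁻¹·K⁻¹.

P = nRT/(V − nb) − a n²/V²
nRT/(V − nb) = (5.33)(0.08206)(615)/(3.88 − 5.33×0.0239) = 268.99/3.7526 = 71.681 atm
a n²/V² = (0.0341)(5.33)²/(3.88)² = 0.064350 atm
P = 71.681 − 0.064350 = 71.62 atm

P ≈ 71.62 atm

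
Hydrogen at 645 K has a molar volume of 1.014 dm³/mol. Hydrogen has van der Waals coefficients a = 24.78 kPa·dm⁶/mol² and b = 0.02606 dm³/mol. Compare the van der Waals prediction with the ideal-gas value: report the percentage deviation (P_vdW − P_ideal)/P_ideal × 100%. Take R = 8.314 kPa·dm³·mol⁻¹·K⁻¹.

2.18 %

Ideal: P_ideal = RT/V_m = (8.314)(645)/1.014 = 5288.49 kPa
vdW: P = RT/(V_m − b) − a/V_m² = 5362.53/0.987940 − 24.78/1.02820 = 5427.99 − 24.1004 = 5403.89 kPa
% deviation = (5403.89 − 5288.49)/5288.49 × 100% = 2.18%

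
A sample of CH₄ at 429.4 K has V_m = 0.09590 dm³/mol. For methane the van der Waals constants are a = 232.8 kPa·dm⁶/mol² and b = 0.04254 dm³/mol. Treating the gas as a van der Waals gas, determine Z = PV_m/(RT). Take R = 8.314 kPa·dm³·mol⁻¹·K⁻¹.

Z ≈ 1.117

P = RT/(V_m − b) − a/V_m² = (8.314)(429.4)/(0.09590 − 0.04254) − 232.8/(0.09590)²
  = 3570.0/0.053360 − 25313 = 66904 − 25313 = 41591 kPa
Z = PV_m/(RT) = (41591)(0.09590)/((8.314)(429.4)) = 3988.6/3570.0 = 1.117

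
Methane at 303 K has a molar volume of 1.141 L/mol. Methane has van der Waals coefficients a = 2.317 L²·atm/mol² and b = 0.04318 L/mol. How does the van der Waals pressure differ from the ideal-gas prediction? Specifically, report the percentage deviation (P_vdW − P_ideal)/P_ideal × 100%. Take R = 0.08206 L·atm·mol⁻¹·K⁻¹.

-4.23 %

Ideal: P_ideal = RT/V_m = (0.08206)(303)/1.141 = 21.7916 atm
vdW: P = RT/(V_m − b) − a/V_m² = 24.8642/1.09782 − 2.317/1.30188 = 22.6487 − 1.77973 = 20.8690 atm
% deviation = (20.8690 − 21.7916)/21.7916 × 100% = -4.23%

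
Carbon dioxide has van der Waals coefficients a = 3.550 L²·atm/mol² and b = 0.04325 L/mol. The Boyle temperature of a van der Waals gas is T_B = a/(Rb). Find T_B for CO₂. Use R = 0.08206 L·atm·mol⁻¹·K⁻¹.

T_B ≈ 1000 K

For a van der Waals gas the second virial coefficient B₂ = b − a/(RT) vanishes at T_B = a/(Rb).
T_B = 3.550/(0.08206×0.04325) = 3.550/0.0035491 = 1000 K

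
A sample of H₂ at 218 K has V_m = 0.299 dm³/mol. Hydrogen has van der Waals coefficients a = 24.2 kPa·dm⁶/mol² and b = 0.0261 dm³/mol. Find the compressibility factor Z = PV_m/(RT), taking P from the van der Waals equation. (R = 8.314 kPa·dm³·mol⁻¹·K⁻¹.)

Z ≈ 1.051

P = RT/(V_m − b) − a/V_m² = (8.314)(218)/(0.299 − 0.0261) − 24.2/(0.299)²
  = 1812.5/0.27290 − 270.69 = 6641.6 − 270.69 = 6370.9 kPa
Z = PV_m/(RT) = (6370.9)(0.299)/((8.314)(218)) = 1904.9/1812.5 = 1.051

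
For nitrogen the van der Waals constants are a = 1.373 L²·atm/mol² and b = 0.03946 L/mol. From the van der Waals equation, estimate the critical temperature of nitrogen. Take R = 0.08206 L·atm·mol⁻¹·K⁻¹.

T_c ≈ 125.6 K

For a van der Waals gas, T_c = 8a/(27Rb).
T_c = 8×1.373/(27×0.08206×0.03946) = 10.984/0.087428 = 125.6 K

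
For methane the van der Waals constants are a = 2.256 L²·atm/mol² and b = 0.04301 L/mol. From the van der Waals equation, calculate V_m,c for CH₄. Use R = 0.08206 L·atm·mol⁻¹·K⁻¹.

V_m,c ≈ 0.1290 L/mol

For a van der Waals gas, V_m,c = 3b.
V_m,c = 3×0.04301 = 0.1290 L/mol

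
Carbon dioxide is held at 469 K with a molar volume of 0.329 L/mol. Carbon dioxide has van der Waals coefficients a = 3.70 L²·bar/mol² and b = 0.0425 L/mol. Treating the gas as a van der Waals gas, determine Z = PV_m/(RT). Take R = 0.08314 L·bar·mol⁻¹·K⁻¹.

P = RT/(V_m − b) − a/V_m² = (0.08314)(469)/(0.329 − 0.0425) − 3.70/(0.329)²
  = 38.993/0.28650 − 34.183 = 136.10 − 34.183 = 101.92 bar
Z = PV_m/(RT) = (101.92)(0.329)/((0.08314)(469)) = 33.532/38.993 = 0.8599

Z ≈ 0.8599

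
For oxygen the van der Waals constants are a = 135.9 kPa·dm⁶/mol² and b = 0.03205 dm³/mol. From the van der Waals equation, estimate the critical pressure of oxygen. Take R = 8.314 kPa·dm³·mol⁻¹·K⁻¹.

For a van der Waals gas, P_c = a/(27b²).
P_c = 135.9/(27×(0.03205)²) = 135.9/0.027734 = 4900 kPa

P_c ≈ 4900 kPa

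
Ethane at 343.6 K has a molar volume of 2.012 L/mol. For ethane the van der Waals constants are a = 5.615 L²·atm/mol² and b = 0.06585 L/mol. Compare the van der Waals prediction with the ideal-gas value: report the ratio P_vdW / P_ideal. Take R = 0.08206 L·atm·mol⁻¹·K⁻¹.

P_vdW / P_ideal ≈ 0.9349

Ideal: P_ideal = RT/V_m = (0.08206)(343.6)/2.012 = 14.0138 atm
vdW: P = RT/(V_m − b) − a/V_m² = 28.1958/1.94615 − 5.615/4.04814 = 14.4880 − 1.38706 = 13.1009 atm
Ratio = 13.1009/14.0138 = 0.9349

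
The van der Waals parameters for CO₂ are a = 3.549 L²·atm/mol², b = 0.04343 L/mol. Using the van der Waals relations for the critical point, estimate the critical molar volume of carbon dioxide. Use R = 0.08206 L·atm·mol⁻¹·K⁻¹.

V_m,c ≈ 0.1303 L/mol

For a van der Waals gas, V_m,c = 3b.
V_m,c = 3×0.04343 = 0.1303 L/mol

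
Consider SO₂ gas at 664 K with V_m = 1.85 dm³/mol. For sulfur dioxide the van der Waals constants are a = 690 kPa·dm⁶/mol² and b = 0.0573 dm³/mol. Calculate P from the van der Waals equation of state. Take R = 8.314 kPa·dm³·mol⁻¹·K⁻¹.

P = RT/(V_m − b) − a/V_m²
RT/(V_m − b) = (8.314)(664)/(1.85 − 0.0573) = 5520.5/1.7927 = 3079.4 kPa
a/V_m² = 690/(1.85)² = 201.61 kPa
P = 3079.4 − 201.61 = 2878 kPa

P ≈ 2878 kPa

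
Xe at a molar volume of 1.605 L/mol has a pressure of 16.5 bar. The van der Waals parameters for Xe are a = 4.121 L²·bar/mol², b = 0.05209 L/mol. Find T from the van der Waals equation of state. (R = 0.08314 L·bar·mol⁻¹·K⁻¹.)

T ≈ 338.1 K

T = (P + a/V_m²)(V_m − b)/R
P + a/V_m² = 16.5 + 4.121/(1.605)² = 18.100 bar
V_m − b = 1.605 − 0.05209 = 1.5529 L/mol
T = (18.100)(1.5529)/0.08314 = 338.1 K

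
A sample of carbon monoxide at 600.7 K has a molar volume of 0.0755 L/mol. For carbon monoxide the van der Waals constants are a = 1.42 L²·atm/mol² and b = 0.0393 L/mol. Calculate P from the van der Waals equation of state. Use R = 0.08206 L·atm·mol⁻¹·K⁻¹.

P = RT/(V_m − b) − a/V_m²
RT/(V_m − b) = (0.08206)(600.7)/(0.0755 − 0.0393) = 49.293/0.036200 = 1361.7 atm
a/V_m² = 1.42/(0.0755)² = 249.11 atm
P = 1361.7 − 249.11 = 1113 atm

P ≈ 1113 atm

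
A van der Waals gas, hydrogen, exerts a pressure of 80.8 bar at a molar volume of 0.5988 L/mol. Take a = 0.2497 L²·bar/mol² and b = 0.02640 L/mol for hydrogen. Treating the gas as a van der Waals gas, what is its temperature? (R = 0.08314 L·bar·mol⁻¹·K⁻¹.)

T ≈ 561.1 K

T = (P + a/V_m²)(V_m − b)/R
P + a/V_m² = 80.8 + 0.2497/(0.5988)² = 81.496 bar
V_m − b = 0.5988 − 0.02640 = 0.57240 L/mol
T = (81.496)(0.57240)/0.08314 = 561.1 K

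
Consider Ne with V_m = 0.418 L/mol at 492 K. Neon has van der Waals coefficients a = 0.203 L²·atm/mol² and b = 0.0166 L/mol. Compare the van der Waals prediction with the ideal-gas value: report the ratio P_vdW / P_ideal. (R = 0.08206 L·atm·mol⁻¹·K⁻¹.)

P_vdW / P_ideal ≈ 1.029

Ideal: P_ideal = RT/V_m = (0.08206)(492)/0.418 = 96.5874 atm
vdW: P = RT/(V_m − b) − a/V_m² = 40.3735/0.401400 − 0.203/0.174724 = 100.582 − 1.16183 = 99.420 atm
Ratio = 99.420/96.5874 = 1.029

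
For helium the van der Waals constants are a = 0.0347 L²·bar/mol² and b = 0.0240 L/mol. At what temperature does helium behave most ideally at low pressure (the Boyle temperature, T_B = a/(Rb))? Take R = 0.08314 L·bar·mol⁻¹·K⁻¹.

For a van der Waals gas the second virial coefficient B₂ = b − a/(RT) vanishes at T_B = a/(Rb).
T_B = 0.0347/(0.08314×0.0240) = 0.0347/0.0019954 = 17.39 K

T_B ≈ 17.39 K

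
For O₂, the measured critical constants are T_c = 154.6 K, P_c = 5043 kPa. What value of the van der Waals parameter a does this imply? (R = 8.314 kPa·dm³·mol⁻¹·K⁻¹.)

From T_c = 8a/(27Rb) and P_c = a/(27b²): a = 27 R² T_c²/(64 P_c).
a = 27×(8.314)²×(154.6)²/(64×5043) = 44606976/322752 = 138.2 kPa·dm⁶/mol²

a ≈ 138.2 kPa·dm⁶/mol²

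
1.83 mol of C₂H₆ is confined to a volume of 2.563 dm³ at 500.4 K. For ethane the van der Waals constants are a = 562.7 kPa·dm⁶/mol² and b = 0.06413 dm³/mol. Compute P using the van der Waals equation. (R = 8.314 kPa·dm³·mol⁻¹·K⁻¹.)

P ≈ 2826 kPa

P = nRT/(V − nb) − a n²/V²
nRT/(V − nb) = (1.83)(8.314)(500.4)/(2.563 − 1.83×0.06413) = 7613.4/2.4456 = 3113.1 kPa
a n²/V² = (562.7)(1.83)²/(2.563)² = 286.87 kPa
P = 3113.1 − 286.87 = 2826 kPa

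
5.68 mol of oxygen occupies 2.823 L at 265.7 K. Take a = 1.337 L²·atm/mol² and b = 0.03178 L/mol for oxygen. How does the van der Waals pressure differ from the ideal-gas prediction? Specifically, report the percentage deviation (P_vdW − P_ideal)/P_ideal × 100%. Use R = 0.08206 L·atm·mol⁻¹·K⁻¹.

-5.51 %

Ideal: P_ideal = nRT/V = (5.68)(0.08206)(265.7)/2.823 = 43.8693 atm
vdW: P = nRT/(V − nb) − a n²/V² = 123.843/2.64249 − 43.1348/7.96933 = 46.8660 − 5.41260 = 41.4534 atm
% deviation = (41.4534 − 43.8693)/43.8693 × 100% = -5.51%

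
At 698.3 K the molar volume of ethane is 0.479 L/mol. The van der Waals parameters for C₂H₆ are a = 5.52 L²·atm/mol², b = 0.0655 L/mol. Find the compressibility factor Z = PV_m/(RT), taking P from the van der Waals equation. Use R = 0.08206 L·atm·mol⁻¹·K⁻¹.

P = RT/(V_m − b) − a/V_m² = (0.08206)(698.3)/(0.479 − 0.0655) − 5.52/(0.479)²
  = 57.302/0.41350 − 24.058 = 138.58 − 24.058 = 114.52 atm
Z = PV_m/(RT) = (114.52)(0.479)/((0.08206)(698.3)) = 54.855/57.302 = 0.9573

Z ≈ 0.9573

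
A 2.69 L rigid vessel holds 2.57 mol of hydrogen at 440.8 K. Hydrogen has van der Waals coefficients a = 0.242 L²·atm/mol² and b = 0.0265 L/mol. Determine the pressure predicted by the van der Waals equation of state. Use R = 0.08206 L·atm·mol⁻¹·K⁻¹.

P = nRT/(V − nb) − a n²/V²
nRT/(V − nb) = (2.57)(0.08206)(440.8)/(2.69 − 2.57×0.0265) = 92.962/2.6219 = 35.456 atm
a n²/V² = (0.242)(2.57)²/(2.69)² = 0.22089 atm
P = 35.456 − 0.22089 = 35.24 atm

P ≈ 35.24 atm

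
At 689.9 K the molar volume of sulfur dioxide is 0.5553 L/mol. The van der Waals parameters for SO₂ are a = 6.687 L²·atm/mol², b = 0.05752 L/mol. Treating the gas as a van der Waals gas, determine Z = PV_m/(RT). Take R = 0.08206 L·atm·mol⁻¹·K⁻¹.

P = RT/(V_m − b) − a/V_m² = (0.08206)(689.9)/(0.5553 − 0.05752) − 6.687/(0.5553)²
  = 56.613/0.49778 − 21.686 = 113.73 − 21.686 = 92.04 atm
Z = PV_m/(RT) = (92.04)(0.5553)/((0.08206)(689.9)) = 51.110/56.613 = 0.9028

Z ≈ 0.9028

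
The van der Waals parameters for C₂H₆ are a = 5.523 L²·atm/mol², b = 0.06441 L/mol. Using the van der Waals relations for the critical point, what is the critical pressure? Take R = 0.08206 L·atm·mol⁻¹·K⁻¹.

For a van der Waals gas, P_c = a/(27b²).
P_c = 5.523/(27×(0.06441)²) = 5.523/0.11201 = 49.31 atm

P_c ≈ 49.31 atm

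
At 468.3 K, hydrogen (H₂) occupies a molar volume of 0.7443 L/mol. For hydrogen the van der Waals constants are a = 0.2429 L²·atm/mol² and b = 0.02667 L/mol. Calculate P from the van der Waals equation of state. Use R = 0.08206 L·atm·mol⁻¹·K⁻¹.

P ≈ 53.11 atm

P = RT/(V_m − b) − a/V_m²
RT/(V_m − b) = (0.08206)(468.3)/(0.7443 − 0.02667) = 38.429/0.71763 = 53.550 atm
a/V_m² = 0.2429/(0.7443)² = 0.43846 atm
P = 53.550 − 0.43846 = 53.11 atm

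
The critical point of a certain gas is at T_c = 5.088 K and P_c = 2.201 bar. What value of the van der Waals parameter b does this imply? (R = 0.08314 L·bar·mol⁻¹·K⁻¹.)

From T_c = 8a/(27Rb) and P_c = a/(27b²): b = R T_c/(8 P_c).
b = (0.08314)(5.088)/(8×2.201) = 0.42302/17.608 = 0.02402 L/mol

b ≈ 0.02402 L/mol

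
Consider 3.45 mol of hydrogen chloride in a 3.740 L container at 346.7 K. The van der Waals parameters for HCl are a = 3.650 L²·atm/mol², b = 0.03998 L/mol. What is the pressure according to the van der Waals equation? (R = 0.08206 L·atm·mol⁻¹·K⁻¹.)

P ≈ 24.14 atm

P = nRT/(V − nb) − a n²/V²
nRT/(V − nb) = (3.45)(0.08206)(346.7)/(3.740 − 3.45×0.03998) = 98.153/3.6021 = 27.249 atm
a n²/V² = (3.650)(3.45)²/(3.740)² = 3.1059 atm
P = 27.249 − 3.1059 = 24.14 atm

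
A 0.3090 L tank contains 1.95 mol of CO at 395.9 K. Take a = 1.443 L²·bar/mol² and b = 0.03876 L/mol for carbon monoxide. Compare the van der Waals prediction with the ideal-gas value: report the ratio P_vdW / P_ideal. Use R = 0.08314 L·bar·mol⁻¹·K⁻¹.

Ideal: P_ideal = nRT/V = (1.95)(0.08314)(395.9)/0.3090 = 207.717 bar
vdW: P = nRT/(V − nb) − a n²/V² = 64.1845/0.233418 − 5.48701/0.0954810 = 274.977 − 57.4670 = 217.510 bar
Ratio = 217.510/207.717 = 1.047

P_vdW / P_ideal ≈ 1.047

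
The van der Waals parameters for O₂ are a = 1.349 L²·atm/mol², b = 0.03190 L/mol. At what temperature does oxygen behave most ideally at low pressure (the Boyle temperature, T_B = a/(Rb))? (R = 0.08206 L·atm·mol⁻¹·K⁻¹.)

T_B ≈ 515.3 K

For a van der Waals gas the second virial coefficient B₂ = b − a/(RT) vanishes at T_B = a/(Rb).
T_B = 1.349/(0.08206×0.03190) = 1.349/0.0026177 = 515.3 K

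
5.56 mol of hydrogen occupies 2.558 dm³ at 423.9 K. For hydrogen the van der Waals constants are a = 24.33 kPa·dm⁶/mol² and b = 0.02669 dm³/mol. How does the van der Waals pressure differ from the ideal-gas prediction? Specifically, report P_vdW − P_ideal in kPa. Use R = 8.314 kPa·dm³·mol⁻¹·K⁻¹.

ΔP ≈ 356.8 kPa

Ideal: P_ideal = nRT/V = (5.56)(8.314)(423.9)/2.558 = 7660.33 kPa
vdW: P = nRT/(V − nb) − a n²/V² = 19595.1/2.40960 − 752.128/6.54336 = 8132.10 − 114.945 = 8017.16 kPa
ΔP = 8017.16 − 7660.33 = 356.8 kPa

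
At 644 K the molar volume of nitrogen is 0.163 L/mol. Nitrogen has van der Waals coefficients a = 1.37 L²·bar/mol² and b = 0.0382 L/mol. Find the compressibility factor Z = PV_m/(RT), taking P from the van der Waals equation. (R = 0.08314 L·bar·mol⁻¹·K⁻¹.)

P = RT/(V_m − b) − a/V_m² = (0.08314)(644)/(0.163 − 0.0382) − 1.37/(0.163)²
  = 53.542/0.12480 − 51.564 = 429.02 − 51.564 = 377.46 bar
Z = PV_m/(RT) = (377.46)(0.163)/((0.08314)(644)) = 61.526/53.542 = 1.149

Z ≈ 1.149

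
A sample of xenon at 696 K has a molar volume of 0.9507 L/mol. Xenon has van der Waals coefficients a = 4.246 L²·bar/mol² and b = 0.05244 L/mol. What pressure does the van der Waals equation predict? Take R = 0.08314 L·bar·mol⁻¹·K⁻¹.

P = RT/(V_m − b) − a/V_m²
RT/(V_m − b) = (0.08314)(696)/(0.9507 − 0.05244) = 57.865/0.89826 = 64.419 bar
a/V_m² = 4.246/(0.9507)² = 4.6978 bar
P = 64.419 − 4.6978 = 59.72 bar

P ≈ 59.72 bar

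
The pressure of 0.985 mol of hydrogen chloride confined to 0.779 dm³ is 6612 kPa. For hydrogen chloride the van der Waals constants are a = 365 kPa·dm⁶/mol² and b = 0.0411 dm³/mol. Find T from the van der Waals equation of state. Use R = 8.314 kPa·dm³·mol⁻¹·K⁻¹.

T ≈ 648.9 K

T = (P + a n²/V²)(V − nb)/(nR)
P + a n²/V² = 6612 + (365)(0.985)²/(0.779)² = 7195.6 kPa
V − nb = 0.779 − (0.985)(0.0411) = 0.73852 dm³
T = (7195.6)(0.73852)/((0.985)(8.314)) = 648.9 K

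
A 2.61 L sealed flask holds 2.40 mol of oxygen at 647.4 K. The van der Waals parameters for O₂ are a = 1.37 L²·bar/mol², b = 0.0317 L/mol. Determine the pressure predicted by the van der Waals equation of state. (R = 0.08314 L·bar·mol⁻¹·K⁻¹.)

P = nRT/(V − nb) − a n²/V²
nRT/(V − nb) = (2.40)(0.08314)(647.4)/(2.61 − 2.40×0.0317) = 129.18/2.5339 = 50.981 bar
a n²/V² = (1.37)(2.40)²/(2.61)² = 1.1584 bar
P = 50.981 − 1.1584 = 49.82 bar

P ≈ 49.82 bar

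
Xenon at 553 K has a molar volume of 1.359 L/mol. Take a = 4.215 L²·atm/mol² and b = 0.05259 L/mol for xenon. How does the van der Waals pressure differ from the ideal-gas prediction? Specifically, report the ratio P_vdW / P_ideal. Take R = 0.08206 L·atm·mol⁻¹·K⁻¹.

Ideal: P_ideal = RT/V_m = (0.08206)(553)/1.359 = 33.3916 atm
vdW: P = RT/(V_m − b) − a/V_m² = 45.3792/1.30641 − 4.215/1.84688 = 34.7358 − 2.28223 = 32.4536 atm
Ratio = 32.4536/33.3916 = 0.9719

P_vdW / P_ideal ≈ 0.9719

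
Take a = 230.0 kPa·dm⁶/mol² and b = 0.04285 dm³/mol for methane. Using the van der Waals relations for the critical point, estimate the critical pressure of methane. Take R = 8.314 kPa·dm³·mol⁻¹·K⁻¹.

For a van der Waals gas, P_c = a/(27b²).
P_c = 230.0/(27×(0.04285)²) = 230.0/0.049575 = 4639 kPa

P_c ≈ 4639 kPa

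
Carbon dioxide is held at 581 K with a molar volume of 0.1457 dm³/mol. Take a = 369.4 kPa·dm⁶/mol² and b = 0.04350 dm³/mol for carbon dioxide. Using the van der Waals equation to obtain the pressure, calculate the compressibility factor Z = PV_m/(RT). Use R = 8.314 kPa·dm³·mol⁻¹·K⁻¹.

Z ≈ 0.9008

P = RT/(V_m − b) − a/V_m² = (8.314)(581)/(0.1457 − 0.04350) − 369.4/(0.1457)²
  = 4830.4/0.10220 − 17401 = 47264 − 17401 = 29863 kPa
Z = PV_m/(RT) = (29863)(0.1457)/((8.314)(581)) = 4351.0/4830.4 = 0.9008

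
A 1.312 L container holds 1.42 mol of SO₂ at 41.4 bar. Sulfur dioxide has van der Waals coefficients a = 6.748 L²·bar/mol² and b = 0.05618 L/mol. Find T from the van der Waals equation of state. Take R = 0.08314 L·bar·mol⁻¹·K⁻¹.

T = (P + a n²/V²)(V − nb)/(nR)
P + a n²/V² = 41.4 + (6.748)(1.42)²/(1.312)² = 49.305 bar
V − nb = 1.312 − (1.42)(0.05618) = 1.2322 L
T = (49.305)(1.2322)/((1.42)(0.08314)) = 514.6 K

T ≈ 514.6 K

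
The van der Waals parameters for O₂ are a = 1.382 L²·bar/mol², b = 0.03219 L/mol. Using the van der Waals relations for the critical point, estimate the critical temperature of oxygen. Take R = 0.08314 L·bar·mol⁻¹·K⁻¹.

For a van der Waals gas, T_c = 8a/(27Rb).
T_c = 8×1.382/(27×0.08314×0.03219) = 11.056/0.072259 = 153.0 K

T_c ≈ 153.0 K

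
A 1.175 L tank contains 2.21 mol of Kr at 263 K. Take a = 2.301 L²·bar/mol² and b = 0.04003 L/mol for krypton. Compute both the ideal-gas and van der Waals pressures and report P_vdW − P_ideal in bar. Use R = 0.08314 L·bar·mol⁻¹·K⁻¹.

Ideal: P_ideal = nRT/V = (2.21)(0.08314)(263)/1.175 = 41.1264 bar
vdW: P = nRT/(V − nb) − a n²/V² = 48.3235/1.08653 − 11.2383/1.38063 = 44.4751 − 8.13998 = 36.3351 bar
ΔP = 36.3351 − 41.1264 = -4.791 bar

ΔP ≈ -4.791 bar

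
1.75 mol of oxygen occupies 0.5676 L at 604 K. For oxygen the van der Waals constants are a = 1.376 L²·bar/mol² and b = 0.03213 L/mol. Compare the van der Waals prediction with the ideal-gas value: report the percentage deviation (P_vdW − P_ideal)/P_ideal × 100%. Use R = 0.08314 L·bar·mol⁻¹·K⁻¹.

2.55 %

Ideal: P_ideal = nRT/V = (1.75)(0.08314)(604)/0.5676 = 154.826 bar
vdW: P = nRT/(V − nb) − a n²/V² = 87.8790/0.511373 − 4.21400/0.322170 = 171.849 − 13.0801 = 158.769 bar
% deviation = (158.769 − 154.826)/154.826 × 100% = 2.55%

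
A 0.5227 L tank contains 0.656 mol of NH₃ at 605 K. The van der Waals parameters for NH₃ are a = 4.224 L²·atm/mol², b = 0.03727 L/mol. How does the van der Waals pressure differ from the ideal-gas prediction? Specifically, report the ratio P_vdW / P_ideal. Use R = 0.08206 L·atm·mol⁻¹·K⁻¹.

P_vdW / P_ideal ≈ 0.9423

Ideal: P_ideal = nRT/V = (0.656)(0.08206)(605)/0.5227 = 62.3072 atm
vdW: P = nRT/(V − nb) − a n²/V² = 32.5680/0.498251 − 1.81774/0.273215 = 65.3646 − 6.65315 = 58.7115 atm
Ratio = 58.7115/62.3072 = 0.9423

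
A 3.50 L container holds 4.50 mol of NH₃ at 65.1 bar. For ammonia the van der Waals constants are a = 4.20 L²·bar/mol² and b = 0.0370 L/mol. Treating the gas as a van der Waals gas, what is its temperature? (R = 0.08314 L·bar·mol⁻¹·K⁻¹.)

T ≈ 641.9 K

T = (P + a n²/V²)(V − nb)/(nR)
P + a n²/V² = 65.1 + (4.20)(4.50)²/(3.50)² = 72.043 bar
V − nb = 3.50 − (4.50)(0.0370) = 3.3335 L
T = (72.043)(3.3335)/((4.50)(0.08314)) = 641.9 K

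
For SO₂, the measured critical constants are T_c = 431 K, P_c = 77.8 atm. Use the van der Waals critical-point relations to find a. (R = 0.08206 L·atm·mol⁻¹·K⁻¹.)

a ≈ 6.783 L²·atm/mol²

From T_c = 8a/(27Rb) and P_c = a/(27b²): a = 27 R² T_c²/(64 P_c).
a = 27×(0.08206)²×(431)²/(64×77.8) = 33774/4979.2 = 6.783 L²·atm/mol²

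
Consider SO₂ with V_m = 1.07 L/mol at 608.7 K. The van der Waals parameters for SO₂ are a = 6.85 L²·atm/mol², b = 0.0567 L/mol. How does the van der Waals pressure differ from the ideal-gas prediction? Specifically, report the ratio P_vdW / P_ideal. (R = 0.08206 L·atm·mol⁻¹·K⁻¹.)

Ideal: P_ideal = RT/V_m = (0.08206)(608.7)/1.07 = 46.6822 atm
vdW: P = RT/(V_m − b) − a/V_m² = 49.9499/1.01330 − 6.85/1.14490 = 49.2943 − 5.98306 = 43.3112 atm
Ratio = 43.3112/46.6822 = 0.9278

P_vdW / P_ideal ≈ 0.9278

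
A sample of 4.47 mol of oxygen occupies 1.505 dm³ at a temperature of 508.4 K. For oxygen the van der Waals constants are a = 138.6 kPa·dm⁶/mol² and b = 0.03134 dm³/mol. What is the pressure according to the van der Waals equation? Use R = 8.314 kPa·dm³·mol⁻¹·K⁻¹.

P ≈ 12620 kPa

P = nRT/(V − nb) − a n²/V²
nRT/(V − nb) = (4.47)(8.314)(508.4)/(1.505 − 4.47×0.03134) = 18894/1.3649 = 13843 kPa
a n²/V² = (138.6)(4.47)²/(1.505)² = 1222.7 kPa
P = 13843 − 1222.7 = 12620 kPa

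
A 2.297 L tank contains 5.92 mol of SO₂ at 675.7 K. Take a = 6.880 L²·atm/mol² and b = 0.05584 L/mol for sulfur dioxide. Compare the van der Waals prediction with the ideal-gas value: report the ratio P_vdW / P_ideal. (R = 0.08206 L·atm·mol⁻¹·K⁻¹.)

Ideal: P_ideal = nRT/V = (5.92)(0.08206)(675.7)/2.297 = 142.905 atm
vdW: P = nRT/(V − nb) − a n²/V² = 328.252/1.96643 − 241.119/5.27621 = 166.928 − 45.6993 = 121.229 atm
Ratio = 121.229/142.905 = 0.8483

P_vdW / P_ideal ≈ 0.8483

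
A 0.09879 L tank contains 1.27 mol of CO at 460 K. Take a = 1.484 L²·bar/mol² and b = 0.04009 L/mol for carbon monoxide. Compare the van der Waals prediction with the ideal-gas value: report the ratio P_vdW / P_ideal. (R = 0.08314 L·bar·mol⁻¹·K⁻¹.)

Ideal: P_ideal = nRT/V = (1.27)(0.08314)(460)/0.09879 = 491.653 bar
vdW: P = nRT/(V − nb) − a n²/V² = 48.5704/0.0478757 − 2.39354/0.00975946 = 1014.51 − 245.253 = 769.26 bar
Ratio = 769.26/491.653 = 1.565

P_vdW / P_ideal ≈ 1.565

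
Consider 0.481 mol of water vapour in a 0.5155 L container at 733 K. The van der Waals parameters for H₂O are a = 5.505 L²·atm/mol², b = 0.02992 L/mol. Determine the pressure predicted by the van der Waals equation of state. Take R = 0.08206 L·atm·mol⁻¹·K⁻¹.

P ≈ 52.94 atm

P = nRT/(V − nb) − a n²/V²
nRT/(V − nb) = (0.481)(0.08206)(733)/(0.5155 − 0.481×0.02992) = 28.932/0.50111 = 57.736 atm
a n²/V² = (5.505)(0.481)²/(0.5155)² = 4.7928 atm
P = 57.736 − 4.7928 = 52.94 atm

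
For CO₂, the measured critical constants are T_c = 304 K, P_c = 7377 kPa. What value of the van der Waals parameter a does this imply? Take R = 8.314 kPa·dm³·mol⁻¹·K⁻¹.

a ≈ 365.3 kPa·dm⁶/mol²

From T_c = 8a/(27Rb) and P_c = a/(27b²): a = 27 R² T_c²/(64 P_c).
a = 27×(8.314)²×(304)²/(64×7377) = 172476913/472128 = 365.3 kPa·dm⁶/mol²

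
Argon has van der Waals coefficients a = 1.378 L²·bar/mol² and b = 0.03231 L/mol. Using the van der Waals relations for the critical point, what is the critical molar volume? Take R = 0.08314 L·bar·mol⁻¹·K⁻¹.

V_m,c ≈ 0.09693 L/mol

For a van der Waals gas, V_m,c = 3b.
V_m,c = 3×0.03231 = 0.09693 L/mol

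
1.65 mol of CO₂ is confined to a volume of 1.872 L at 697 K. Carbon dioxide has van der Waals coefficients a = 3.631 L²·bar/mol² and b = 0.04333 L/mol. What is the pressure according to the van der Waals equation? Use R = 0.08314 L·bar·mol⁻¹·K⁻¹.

P ≈ 50.28 bar

P = nRT/(V − nb) − a n²/V²
nRT/(V − nb) = (1.65)(0.08314)(697)/(1.872 − 1.65×0.04333) = 95.615/1.8005 = 53.105 bar
a n²/V² = (3.631)(1.65)²/(1.872)² = 2.8209 bar
P = 53.105 − 2.8209 = 50.28 bar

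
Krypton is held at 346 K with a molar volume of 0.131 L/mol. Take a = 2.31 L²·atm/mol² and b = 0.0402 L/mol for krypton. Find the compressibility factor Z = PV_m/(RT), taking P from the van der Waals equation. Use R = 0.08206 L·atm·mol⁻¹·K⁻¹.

P = RT/(V_m − b) − a/V_m² = (0.08206)(346)/(0.131 − 0.0402) − 2.31/(0.131)²
  = 28.393/0.090800 − 134.61 = 312.70 − 134.61 = 178.09 atm
Z = PV_m/(RT) = (178.09)(0.131)/((0.08206)(346)) = 23.330/28.393 = 0.8217

Z ≈ 0.8217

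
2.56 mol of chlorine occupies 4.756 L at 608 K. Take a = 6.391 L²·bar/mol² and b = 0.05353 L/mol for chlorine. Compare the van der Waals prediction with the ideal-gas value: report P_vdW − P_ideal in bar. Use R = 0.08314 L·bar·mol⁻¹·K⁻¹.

ΔP ≈ -1.044 bar

Ideal: P_ideal = nRT/V = (2.56)(0.08314)(608)/4.756 = 27.2089 bar
vdW: P = nRT/(V − nb) − a n²/V² = 129.406/4.61896 − 41.8841/22.6195 = 28.0163 − 1.85168 = 26.1646 bar
ΔP = 26.1646 − 27.2089 = -1.044 bar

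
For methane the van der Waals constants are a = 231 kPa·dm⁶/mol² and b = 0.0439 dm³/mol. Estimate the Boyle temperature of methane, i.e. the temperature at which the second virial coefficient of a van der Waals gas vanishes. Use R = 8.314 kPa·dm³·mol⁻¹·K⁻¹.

For a van der Waals gas the second virial coefficient B₂ = b − a/(RT) vanishes at T_B = a/(Rb).
T_B = 231/(8.314×0.0439) = 231/0.36498 = 632.9 K

T_B ≈ 632.9 K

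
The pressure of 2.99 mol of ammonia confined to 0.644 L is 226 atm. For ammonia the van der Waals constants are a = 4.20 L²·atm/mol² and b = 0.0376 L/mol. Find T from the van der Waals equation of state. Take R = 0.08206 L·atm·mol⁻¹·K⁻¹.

T = (P + a n²/V²)(V − nb)/(nR)
P + a n²/V² = 226 + (4.20)(2.99)²/(0.644)² = 316.54 atm
V − nb = 0.644 − (2.99)(0.0376) = 0.53158 L
T = (316.54)(0.53158)/((2.99)(0.08206)) = 685.8 K

T ≈ 685.8 K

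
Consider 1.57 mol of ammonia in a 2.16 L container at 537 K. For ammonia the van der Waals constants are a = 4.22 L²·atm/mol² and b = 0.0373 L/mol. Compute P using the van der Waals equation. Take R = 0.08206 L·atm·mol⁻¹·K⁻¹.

P = nRT/(V − nb) − a n²/V²
nRT/(V − nb) = (1.57)(0.08206)(537)/(2.16 − 1.57×0.0373) = 69.184/2.1014 = 32.923 atm
a n²/V² = (4.22)(1.57)²/(2.16)² = 2.2295 atm
P = 32.923 − 2.2295 = 30.69 atm

P ≈ 30.69 atm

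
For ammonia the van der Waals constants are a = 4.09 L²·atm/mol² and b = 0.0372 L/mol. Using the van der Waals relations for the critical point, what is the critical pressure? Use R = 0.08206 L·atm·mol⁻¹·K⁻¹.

P_c ≈ 109.5 atm

For a van der Waals gas, P_c = a/(27b²).
P_c = 4.09/(27×(0.0372)²) = 4.09/0.037364 = 109.5 atm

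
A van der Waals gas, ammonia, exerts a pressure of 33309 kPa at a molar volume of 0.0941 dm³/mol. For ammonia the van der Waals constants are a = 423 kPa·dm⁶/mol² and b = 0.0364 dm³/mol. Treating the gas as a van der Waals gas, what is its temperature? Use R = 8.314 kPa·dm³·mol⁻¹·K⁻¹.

T ≈ 562.7 K

T = (P + a/V_m²)(V_m − b)/R
P + a/V_m² = 33309 + 423/(0.0941)² = 81080 kPa
V_m − b = 0.0941 − 0.0364 = 0.057700 dm³/mol
T = (81080)(0.057700)/8.314 = 562.7 K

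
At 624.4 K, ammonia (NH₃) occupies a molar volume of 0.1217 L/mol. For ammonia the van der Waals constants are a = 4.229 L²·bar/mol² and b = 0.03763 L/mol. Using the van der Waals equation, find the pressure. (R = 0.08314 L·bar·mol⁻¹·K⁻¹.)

P ≈ 332.0 bar

P = RT/(V_m − b) − a/V_m²
RT/(V_m − b) = (0.08314)(624.4)/(0.1217 − 0.03763) = 51.913/0.084070 = 617.50 bar
a/V_m² = 4.229/(0.1217)² = 285.53 bar
P = 617.50 − 285.53 = 332.0 bar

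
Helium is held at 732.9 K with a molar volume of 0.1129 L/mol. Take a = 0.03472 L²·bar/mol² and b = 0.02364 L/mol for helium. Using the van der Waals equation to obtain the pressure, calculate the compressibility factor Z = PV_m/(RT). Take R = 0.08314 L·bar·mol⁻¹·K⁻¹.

Z ≈ 1.260

P = RT/(V_m − b) − a/V_m² = (0.08314)(732.9)/(0.1129 − 0.02364) − 0.03472/(0.1129)²
  = 60.933/0.089260 − 2.7239 = 682.65 − 2.7239 = 679.93 bar
Z = PV_m/(RT) = (679.93)(0.1129)/((0.08314)(732.9)) = 76.764/60.933 = 1.260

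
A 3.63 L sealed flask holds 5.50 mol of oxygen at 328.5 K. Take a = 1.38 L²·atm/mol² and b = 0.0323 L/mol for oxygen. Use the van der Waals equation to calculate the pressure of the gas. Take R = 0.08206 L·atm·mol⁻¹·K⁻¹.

P ≈ 39.78 atm

P = nRT/(V − nb) − a n²/V²
nRT/(V − nb) = (5.50)(0.08206)(328.5)/(3.63 − 5.50×0.0323) = 148.26/3.4524 = 42.944 atm
a n²/V² = (1.38)(5.50)²/(3.63)² = 3.1680 atm
P = 42.944 − 3.1680 = 39.78 atm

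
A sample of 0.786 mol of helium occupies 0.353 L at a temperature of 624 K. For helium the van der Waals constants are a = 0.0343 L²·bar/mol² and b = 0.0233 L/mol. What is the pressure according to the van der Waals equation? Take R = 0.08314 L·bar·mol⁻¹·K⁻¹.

P = nRT/(V − nb) − a n²/V²
nRT/(V − nb) = (0.786)(0.08314)(624)/(0.353 − 0.786×0.0233) = 40.777/0.33469 = 121.84 bar
a n²/V² = (0.0343)(0.786)²/(0.353)² = 0.17006 bar
P = 121.84 − 0.17006 = 121.7 bar

P ≈ 121.7 bar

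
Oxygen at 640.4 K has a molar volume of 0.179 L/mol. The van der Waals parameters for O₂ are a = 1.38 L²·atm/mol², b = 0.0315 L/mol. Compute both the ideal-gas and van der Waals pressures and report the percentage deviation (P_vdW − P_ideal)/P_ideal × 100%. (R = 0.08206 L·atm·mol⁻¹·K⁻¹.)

Ideal: P_ideal = RT/V_m = (0.08206)(640.4)/0.179 = 293.582 atm
vdW: P = RT/(V_m − b) − a/V_m² = 52.5512/0.147500 − 1.38/0.0320410 = 356.279 − 43.0698 = 313.209 atm
% deviation = (313.209 − 293.582)/293.582 × 100% = 6.69%

6.69 %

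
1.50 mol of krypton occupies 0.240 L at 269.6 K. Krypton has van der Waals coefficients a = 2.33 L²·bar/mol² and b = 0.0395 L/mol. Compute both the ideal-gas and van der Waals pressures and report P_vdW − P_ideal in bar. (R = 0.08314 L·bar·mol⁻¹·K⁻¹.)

ΔP ≈ -45.09 bar

Ideal: P_ideal = nRT/V = (1.50)(0.08314)(269.6)/0.240 = 140.091 bar
vdW: P = nRT/(V − nb) − a n²/V² = 33.6218/0.180750 − 5.24250/0.0576000 = 186.013 − 91.0156 = 94.997 bar
ΔP = 94.997 − 140.091 = -45.09 bar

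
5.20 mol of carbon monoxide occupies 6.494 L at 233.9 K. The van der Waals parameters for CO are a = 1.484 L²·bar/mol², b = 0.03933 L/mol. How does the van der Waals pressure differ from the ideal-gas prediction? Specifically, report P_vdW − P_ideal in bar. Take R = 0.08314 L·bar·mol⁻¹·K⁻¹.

ΔP ≈ -0.445 bar

Ideal: P_ideal = nRT/V = (5.20)(0.08314)(233.9)/6.494 = 15.5715 bar
vdW: P = nRT/(V − nb) − a n²/V² = 101.122/6.28948 − 40.1274/42.1720 = 16.0780 − 0.951518 = 15.1265 bar
ΔP = 15.1265 − 15.5715 = -0.445 bar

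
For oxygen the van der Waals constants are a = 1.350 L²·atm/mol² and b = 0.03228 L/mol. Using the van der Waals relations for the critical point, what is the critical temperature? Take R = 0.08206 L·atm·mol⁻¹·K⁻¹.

For a van der Waals gas, T_c = 8a/(27Rb).
T_c = 8×1.350/(27×0.08206×0.03228) = 10.800/0.071520 = 151.0 K

T_c ≈ 151.0 K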